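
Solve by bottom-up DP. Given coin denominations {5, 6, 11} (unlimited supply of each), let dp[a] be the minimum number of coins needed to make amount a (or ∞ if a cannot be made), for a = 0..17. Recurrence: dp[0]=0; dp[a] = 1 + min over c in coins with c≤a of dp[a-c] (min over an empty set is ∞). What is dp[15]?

3

 a  0  1  2  3  4  5  6  7  8  9 10 11 12 13 14 15 16 17
dp  0  -  -  -  -  1  1  -  -  -  2  1  2  -  -  3  2  2
(- denotes ∞ / unreachable)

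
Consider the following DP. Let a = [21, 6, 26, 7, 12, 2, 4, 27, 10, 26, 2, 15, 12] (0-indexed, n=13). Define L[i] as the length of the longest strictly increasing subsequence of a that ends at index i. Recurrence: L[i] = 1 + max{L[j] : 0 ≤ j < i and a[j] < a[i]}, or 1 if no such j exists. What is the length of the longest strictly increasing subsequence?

   i    0    1    2    3    4    5    6    7    8    9   10   11   12
a[i]   21    6   26    7   12    2    4   27   10   26    2   15   12
L[i]    1    1    2    2    3    1    2    4    3    4    1    4    4

4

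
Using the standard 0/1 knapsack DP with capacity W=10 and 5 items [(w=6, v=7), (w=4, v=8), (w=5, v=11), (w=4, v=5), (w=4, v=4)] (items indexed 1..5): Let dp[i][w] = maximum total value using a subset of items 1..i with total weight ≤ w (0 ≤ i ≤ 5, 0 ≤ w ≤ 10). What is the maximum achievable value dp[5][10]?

i\w   0   1   2   3   4   5   6   7   8   9  10
  0   0   0   0   0   0   0   0   0   0   0   0
  1   0   0   0   0   0   0   7   7   7   7   7
  2   0   0   0   0   8   8   8   8   8   8  15
  3   0   0   0   0   8  11  11  11  11  19  19
  4   0   0   0   0   8  11  11  11  13  19  19
  5   0   0   0   0   8  11  11  11  13  19  19

19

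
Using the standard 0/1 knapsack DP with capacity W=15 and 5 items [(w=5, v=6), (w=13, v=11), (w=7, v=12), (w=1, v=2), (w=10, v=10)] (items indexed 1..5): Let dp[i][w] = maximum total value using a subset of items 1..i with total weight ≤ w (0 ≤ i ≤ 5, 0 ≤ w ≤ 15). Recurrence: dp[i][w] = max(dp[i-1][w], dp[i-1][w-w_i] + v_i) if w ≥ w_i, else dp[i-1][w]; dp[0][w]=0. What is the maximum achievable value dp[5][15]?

i\w   0   1   2   3   4   5   6   7   8   9  10  11  12  13  14  15
  0   0   0   0   0   0   0   0   0   0   0   0   0   0   0   0   0
  1   0   0   0   0   0   6   6   6   6   6   6   6   6   6   6   6
  2   0   0   0   0   0   6   6   6   6   6   6   6   6  11  11  11
  3   0   0   0   0   0   6   6  12  12  12  12  12  18  18  18  18
  4   0   2   2   2   2   6   8  12  14  14  14  14  18  20  20  20
  5   0   2   2   2   2   6   8  12  14  14  14  14  18  20  20  20

20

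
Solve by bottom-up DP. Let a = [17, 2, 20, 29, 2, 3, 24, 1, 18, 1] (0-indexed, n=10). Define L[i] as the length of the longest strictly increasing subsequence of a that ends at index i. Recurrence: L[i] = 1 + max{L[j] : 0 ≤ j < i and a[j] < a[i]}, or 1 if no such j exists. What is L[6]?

   i    0    1    2    3    4    5    6    7    8    9
a[i]   17    2   20   29    2    3   24    1   18    1
L[i]    1    1    2    3    1    2    3    1    3    1

3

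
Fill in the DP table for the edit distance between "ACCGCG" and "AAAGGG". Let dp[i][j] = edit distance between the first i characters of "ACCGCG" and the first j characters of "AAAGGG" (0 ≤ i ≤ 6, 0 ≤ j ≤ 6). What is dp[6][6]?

3

   ''  A  A  A  G  G  G
''  0  1  2  3  4  5  6
 A  1  0  1  2  3  4  5
 C  2  1  1  2  3  4  5
 C  3  2  2  2  3  4  5
 G  4  3  3  3  2  3  4
 C  5  4  4  4  3  3  4
 G  6  5  5  5  4  3  3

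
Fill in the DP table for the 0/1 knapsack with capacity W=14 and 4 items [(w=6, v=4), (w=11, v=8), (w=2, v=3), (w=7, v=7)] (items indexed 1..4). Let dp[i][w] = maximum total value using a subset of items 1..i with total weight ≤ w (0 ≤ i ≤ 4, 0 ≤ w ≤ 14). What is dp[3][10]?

7

i\w   0   1   2   3   4   5   6   7   8   9  10  11  12  13  14
  0   0   0   0   0   0   0   0   0   0   0   0   0   0   0   0
  1   0   0   0   0   0   0   4   4   4   4   4   4   4   4   4
  2   0   0   0   0   0   0   4   4   4   4   4   8   8   8   8
  3   0   0   3   3   3   3   4   4   7   7   7   8   8  11  11
  4   0   0   3   3   3   3   4   7   7  10  10  10  10  11  11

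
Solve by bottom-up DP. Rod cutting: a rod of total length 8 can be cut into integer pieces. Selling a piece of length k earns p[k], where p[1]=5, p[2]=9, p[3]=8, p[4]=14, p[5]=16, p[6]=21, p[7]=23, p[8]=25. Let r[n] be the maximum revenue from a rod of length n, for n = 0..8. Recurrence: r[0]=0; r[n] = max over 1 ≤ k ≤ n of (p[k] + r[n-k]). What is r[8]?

   n    0    1    2    3    4    5    6    7    8
r[n]    0    5   10   15   20   25   30   35   40

40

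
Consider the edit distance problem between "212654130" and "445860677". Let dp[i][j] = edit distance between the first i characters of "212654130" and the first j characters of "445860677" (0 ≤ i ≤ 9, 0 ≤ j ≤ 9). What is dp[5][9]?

   ''  4  4  5  8  6  0  6  7  7
''  0  1  2  3  4  5  6  7  8  9
 2  1  1  2  3  4  5  6  7  8  9
 1  2  2  2  3  4  5  6  7  8  9
 2  3  3  3  3  4  5  6  7  8  9
 6  4  4  4  4  4  4  5  6  7  8
 5  5  5  5  4  5  5  5  6  7  8
 4  6  5  5  5  5  6  6  6  7  8
 1  7  6  6  6  6  6  7  7  7  8
 3  8  7  7  7  7  7  7  8  8  8
 0  9  8  8  8  8  8  7  8  9  9

8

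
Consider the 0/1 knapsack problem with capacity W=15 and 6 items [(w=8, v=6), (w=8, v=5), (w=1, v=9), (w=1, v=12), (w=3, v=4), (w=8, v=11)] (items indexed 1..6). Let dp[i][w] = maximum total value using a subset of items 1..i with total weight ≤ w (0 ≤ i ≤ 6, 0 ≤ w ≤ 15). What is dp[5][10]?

i\w   0   1   2   3   4   5   6   7   8   9  10  11  12  13  14  15
  0   0   0   0   0   0   0   0   0   0   0   0   0   0   0   0   0
  1   0   0   0   0   0   0   0   0   6   6   6   6   6   6   6   6
  2   0   0   0   0   0   0   0   0   6   6   6   6   6   6   6   6
  3   0   9   9   9   9   9   9   9   9  15  15  15  15  15  15  15
  4   0  12  21  21  21  21  21  21  21  21  27  27  27  27  27  27
  5   0  12  21  21  21  25  25  25  25  25  27  27  27  31  31  31
  6   0  12  21  21  21  25  25  25  25  25  32  32  32  36  36  36

27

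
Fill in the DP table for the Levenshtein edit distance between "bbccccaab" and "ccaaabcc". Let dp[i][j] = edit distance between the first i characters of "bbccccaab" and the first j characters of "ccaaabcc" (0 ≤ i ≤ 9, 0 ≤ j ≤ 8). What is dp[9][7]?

5

   ''  c  c  a  a  a  b  c  c
''  0  1  2  3  4  5  6  7  8
 b  1  1  2  3  4  5  5  6  7
 b  2  2  2  3  4  5  5  6  7
 c  3  2  2  3  4  5  6  5  6
 c  4  3  2  3  4  5  6  6  5
 c  5  4  3  3  4  5  6  6  6
 c  6  5  4  4  4  5  6  6  6
 a  7  6  5  4  4  4  5  6  7
 a  8  7  6  5  4  4  5  6  7
 b  9  8  7  6  5  5  4  5  6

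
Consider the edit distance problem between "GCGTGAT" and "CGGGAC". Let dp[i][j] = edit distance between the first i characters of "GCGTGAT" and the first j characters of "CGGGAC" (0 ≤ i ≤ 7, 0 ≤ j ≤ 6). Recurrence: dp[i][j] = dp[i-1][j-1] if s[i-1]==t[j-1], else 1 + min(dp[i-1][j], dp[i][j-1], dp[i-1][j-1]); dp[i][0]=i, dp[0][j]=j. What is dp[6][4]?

3

   ''  C  G  G  G  A  C
''  0  1  2  3  4  5  6
 G  1  1  1  2  3  4  5
 C  2  1  2  2  3  4  4
 G  3  2  1  2  2  3  4
 T  4  3  2  2  3  3  4
 G  5  4  3  2  2  3  4
 A  6  5  4  3  3  2  3
 T  7  6  5  4  4  3  3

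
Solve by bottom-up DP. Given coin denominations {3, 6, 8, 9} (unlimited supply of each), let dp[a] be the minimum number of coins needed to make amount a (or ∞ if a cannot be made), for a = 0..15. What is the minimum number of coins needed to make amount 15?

 a  0  1  2  3  4  5  6  7  8  9 10 11 12 13 14 15
dp  0  -  -  1  -  -  1  -  1  1  -  2  2  -  2  2
(- denotes ∞ / unreachable)

2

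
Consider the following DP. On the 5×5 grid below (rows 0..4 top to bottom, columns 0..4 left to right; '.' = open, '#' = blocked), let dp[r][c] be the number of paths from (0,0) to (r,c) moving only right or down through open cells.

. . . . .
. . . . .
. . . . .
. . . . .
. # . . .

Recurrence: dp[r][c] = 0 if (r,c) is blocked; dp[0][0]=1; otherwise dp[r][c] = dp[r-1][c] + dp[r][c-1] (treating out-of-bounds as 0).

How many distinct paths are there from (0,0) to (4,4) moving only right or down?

65

r\c   0   1   2   3   4
  0   1   1   1   1   1
  1   1   2   3   4   5
  2   1   3   6  10  15
  3   1   4  10  20  35
  4   1   0  10  30  65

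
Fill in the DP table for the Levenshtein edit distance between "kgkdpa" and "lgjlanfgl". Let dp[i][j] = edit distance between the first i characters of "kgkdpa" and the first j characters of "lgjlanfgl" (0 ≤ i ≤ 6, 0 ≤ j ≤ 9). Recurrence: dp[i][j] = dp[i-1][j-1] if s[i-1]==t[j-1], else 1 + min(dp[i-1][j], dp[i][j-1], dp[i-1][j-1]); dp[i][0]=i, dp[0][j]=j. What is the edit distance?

8

   ''  l  g  j  l  a  n  f  g  l
''  0  1  2  3  4  5  6  7  8  9
 k  1  1  2  3  4  5  6  7  8  9
 g  2  2  1  2  3  4  5  6  7  8
 k  3  3  2  2  3  4  5  6  7  8
 d  4  4  3  3  3  4  5  6  7  8
 p  5  5  4  4  4  4  5  6  7  8
 a  6  6  5  5  5  4  5  6  7  8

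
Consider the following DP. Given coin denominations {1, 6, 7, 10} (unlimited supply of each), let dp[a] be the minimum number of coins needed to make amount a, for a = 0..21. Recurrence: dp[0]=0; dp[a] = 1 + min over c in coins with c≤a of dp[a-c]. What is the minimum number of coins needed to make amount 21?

3

 a  0  1  2  3  4  5  6  7  8  9 10 11 12 13 14 15 16 17 18 19 20 21
dp  0  1  2  3  4  5  1  1  2  3  1  2  2  2  2  3  2  2  3  3  2  3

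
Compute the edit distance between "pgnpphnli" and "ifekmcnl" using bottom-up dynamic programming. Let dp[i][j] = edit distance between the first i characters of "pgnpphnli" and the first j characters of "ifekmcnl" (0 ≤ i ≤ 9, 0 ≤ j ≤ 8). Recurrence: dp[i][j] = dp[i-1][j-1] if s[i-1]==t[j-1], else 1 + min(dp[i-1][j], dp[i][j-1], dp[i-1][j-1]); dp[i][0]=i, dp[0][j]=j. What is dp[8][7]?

   ''  i  f  e  k  m  c  n  l
''  0  1  2  3  4  5  6  7  8
 p  1  1  2  3  4  5  6  7  8
 g  2  2  2  3  4  5  6  7  8
 n  3  3  3  3  4  5  6  6  7
 p  4  4  4  4  4  5  6  7  7
 p  5  5  5  5  5  5  6  7  8
 h  6  6  6  6  6  6  6  7  8
 n  7  7  7  7  7  7  7  6  7
 l  8  8  8  8  8  8  8  7  6
 i  9  8  9  9  9  9  9  8  7

7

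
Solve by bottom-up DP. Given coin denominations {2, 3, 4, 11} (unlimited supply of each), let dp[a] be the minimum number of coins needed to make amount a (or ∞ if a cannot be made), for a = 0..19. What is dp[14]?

 a  0  1  2  3  4  5  6  7  8  9 10 11 12 13 14 15 16 17 18 19
dp  0  -  1  1  1  2  2  2  2  3  3  1  3  2  2  2  3  3  3  3
(- denotes ∞ / unreachable)

2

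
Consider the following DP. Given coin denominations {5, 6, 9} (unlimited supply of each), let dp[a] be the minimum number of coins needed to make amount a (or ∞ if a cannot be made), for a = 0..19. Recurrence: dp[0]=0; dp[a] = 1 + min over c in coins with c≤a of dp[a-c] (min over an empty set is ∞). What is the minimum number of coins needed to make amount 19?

 a  0  1  2  3  4  5  6  7  8  9 10 11 12 13 14 15 16 17 18 19
dp  0  -  -  -  -  1  1  -  -  1  2  2  2  -  2  2  3  3  2  3
(- denotes ∞ / unreachable)

3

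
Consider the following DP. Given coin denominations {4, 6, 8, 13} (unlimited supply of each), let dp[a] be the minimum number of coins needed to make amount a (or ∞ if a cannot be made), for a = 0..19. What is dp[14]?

2

 a  0  1  2  3  4  5  6  7  8  9 10 11 12 13 14 15 16 17 18 19
dp  0  -  -  -  1  -  1  -  1  -  2  -  2  1  2  -  2  2  3  2
(- denotes ∞ / unreachable)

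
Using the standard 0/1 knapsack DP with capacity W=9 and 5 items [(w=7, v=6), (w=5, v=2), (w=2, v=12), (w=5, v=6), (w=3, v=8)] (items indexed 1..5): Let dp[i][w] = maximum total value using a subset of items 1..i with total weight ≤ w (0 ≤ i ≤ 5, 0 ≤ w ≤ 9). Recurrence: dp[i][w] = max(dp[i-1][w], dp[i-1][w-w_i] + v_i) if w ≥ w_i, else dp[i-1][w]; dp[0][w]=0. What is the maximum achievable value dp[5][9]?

i\w   0   1   2   3   4   5   6   7   8   9
  0   0   0   0   0   0   0   0   0   0   0
  1   0   0   0   0   0   0   0   6   6   6
  2   0   0   0   0   0   2   2   6   6   6
  3   0   0  12  12  12  12  12  14  14  18
  4   0   0  12  12  12  12  12  18  18  18
  5   0   0  12  12  12  20  20  20  20  20

20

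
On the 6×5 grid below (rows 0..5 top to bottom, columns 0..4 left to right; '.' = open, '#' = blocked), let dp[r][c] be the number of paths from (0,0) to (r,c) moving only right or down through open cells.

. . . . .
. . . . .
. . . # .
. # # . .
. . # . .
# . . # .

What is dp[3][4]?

5

r\c   0   1   2   3   4
  0   1   1   1   1   1
  1   1   2   3   4   5
  2   1   3   6   0   5
  3   1   0   0   0   5
  4   1   1   0   0   5
  5   0   1   1   0   5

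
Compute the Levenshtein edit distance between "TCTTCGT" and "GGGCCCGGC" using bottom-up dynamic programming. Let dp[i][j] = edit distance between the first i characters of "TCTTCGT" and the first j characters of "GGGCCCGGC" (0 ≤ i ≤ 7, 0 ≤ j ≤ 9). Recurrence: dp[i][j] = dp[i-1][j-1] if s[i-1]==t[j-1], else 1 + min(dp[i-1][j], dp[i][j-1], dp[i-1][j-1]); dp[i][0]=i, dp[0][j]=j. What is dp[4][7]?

   ''  G  G  G  C  C  C  G  G  C
''  0  1  2  3  4  5  6  7  8  9
 T  1  1  2  3  4  5  6  7  8  9
 C  2  2  2  3  3  4  5  6  7  8
 T  3  3  3  3  4  4  5  6  7  8
 T  4  4  4  4  4  5  5  6  7  8
 C  5  5  5  5  4  4  5  6  7  7
 G  6  5  5  5  5  5  5  5  6  7
 T  7  6  6  6  6  6  6  6  6  7

6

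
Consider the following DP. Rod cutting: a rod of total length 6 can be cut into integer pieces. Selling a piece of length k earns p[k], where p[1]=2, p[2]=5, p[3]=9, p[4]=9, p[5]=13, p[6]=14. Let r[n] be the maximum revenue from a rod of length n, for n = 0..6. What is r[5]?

   n    0    1    2    3    4    5    6
r[n]    0    2    5    9   11   14   18

14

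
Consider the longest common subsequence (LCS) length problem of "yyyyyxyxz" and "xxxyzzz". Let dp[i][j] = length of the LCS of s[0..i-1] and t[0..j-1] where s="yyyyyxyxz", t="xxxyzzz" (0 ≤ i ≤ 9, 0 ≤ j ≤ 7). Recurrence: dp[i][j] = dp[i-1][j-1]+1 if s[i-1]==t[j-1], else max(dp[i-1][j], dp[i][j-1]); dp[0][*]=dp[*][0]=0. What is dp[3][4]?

   ''  x  x  x  y  z  z  z
''  0  0  0  0  0  0  0  0
 y  0  0  0  0  1  1  1  1
 y  0  0  0  0  1  1  1  1
 y  0  0  0  0  1  1  1  1
 y  0  0  0  0  1  1  1  1
 y  0  0  0  0  1  1  1  1
 x  0  1  1  1  1  1  1  1
 y  0  1  1  1  2  2  2  2
 x  0  1  2  2  2  2  2  2
 z  0  1  2  2  2  3  3  3

1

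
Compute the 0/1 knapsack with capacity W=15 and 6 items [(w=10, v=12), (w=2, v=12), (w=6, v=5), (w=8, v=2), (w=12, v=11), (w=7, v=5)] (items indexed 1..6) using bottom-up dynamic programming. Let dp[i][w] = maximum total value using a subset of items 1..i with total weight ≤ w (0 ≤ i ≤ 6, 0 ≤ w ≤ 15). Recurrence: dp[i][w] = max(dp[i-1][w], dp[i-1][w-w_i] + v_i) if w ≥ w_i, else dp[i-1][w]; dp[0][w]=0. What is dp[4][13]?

i\w   0   1   2   3   4   5   6   7   8   9  10  11  12  13  14  15
  0   0   0   0   0   0   0   0   0   0   0   0   0   0   0   0   0
  1   0   0   0   0   0   0   0   0   0   0  12  12  12  12  12  12
  2   0   0  12  12  12  12  12  12  12  12  12  12  24  24  24  24
  3   0   0  12  12  12  12  12  12  17  17  17  17  24  24  24  24
  4   0   0  12  12  12  12  12  12  17  17  17  17  24  24  24  24
  5   0   0  12  12  12  12  12  12  17  17  17  17  24  24  24  24
  6   0   0  12  12  12  12  12  12  17  17  17  17  24  24  24  24

24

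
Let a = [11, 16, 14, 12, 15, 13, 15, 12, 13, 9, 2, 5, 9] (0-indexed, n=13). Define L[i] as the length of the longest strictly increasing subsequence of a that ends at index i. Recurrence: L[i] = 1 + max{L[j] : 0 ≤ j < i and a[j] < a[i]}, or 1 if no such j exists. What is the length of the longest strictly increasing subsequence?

4

   i    0    1    2    3    4    5    6    7    8    9   10   11   12
a[i]   11   16   14   12   15   13   15   12   13    9    2    5    9
L[i]    1    2    2    2    3    3    4    2    3    1    1    2    3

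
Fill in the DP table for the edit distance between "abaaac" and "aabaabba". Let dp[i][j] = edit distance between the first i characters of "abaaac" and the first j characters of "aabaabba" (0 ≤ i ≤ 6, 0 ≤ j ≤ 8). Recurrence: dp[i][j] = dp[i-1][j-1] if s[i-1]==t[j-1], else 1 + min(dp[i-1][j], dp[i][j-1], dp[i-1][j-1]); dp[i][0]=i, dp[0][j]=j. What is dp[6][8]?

4

   ''  a  a  b  a  a  b  b  a
''  0  1  2  3  4  5  6  7  8
 a  1  0  1  2  3  4  5  6  7
 b  2  1  1  1  2  3  4  5  6
 a  3  2  1  2  1  2  3  4  5
 a  4  3  2  2  2  1  2  3  4
 a  5  4  3  3  2  2  2  3  3
 c  6  5  4  4  3  3  3  3  4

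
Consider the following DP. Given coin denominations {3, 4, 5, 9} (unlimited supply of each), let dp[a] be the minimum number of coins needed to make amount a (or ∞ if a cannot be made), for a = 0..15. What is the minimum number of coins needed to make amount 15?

 a  0  1  2  3  4  5  6  7  8  9 10 11 12 13 14 15
dp  0  -  -  1  1  1  2  2  2  1  2  3  2  2  2  3
(- denotes ∞ / unreachable)

3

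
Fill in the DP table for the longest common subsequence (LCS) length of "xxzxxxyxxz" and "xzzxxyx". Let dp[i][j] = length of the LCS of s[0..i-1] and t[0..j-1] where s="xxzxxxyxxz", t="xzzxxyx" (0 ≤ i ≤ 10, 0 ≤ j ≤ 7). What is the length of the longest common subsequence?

6

   ''  x  z  z  x  x  y  x
''  0  0  0  0  0  0  0  0
 x  0  1  1  1  1  1  1  1
 x  0  1  1  1  2  2  2  2
 z  0  1  2  2  2  2  2  2
 x  0  1  2  2  3  3  3  3
 x  0  1  2  2  3  4  4  4
 x  0  1  2  2  3  4  4  5
 y  0  1  2  2  3  4  5  5
 x  0  1  2  2  3  4  5  6
 x  0  1  2  2  3  4  5  6
 z  0  1  2  3  3  4  5  6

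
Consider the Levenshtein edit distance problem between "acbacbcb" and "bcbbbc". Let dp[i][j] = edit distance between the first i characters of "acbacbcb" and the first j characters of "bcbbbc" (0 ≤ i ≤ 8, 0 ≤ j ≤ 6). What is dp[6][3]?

   ''  b  c  b  b  b  c
''  0  1  2  3  4  5  6
 a  1  1  2  3  4  5  6
 c  2  2  1  2  3  4  5
 b  3  2  2  1  2  3  4
 a  4  3  3  2  2  3  4
 c  5  4  3  3  3  3  3
 b  6  5  4  3  3  3  4
 c  7  6  5  4  4  4  3
 b  8  7  6  5  4  4  4

3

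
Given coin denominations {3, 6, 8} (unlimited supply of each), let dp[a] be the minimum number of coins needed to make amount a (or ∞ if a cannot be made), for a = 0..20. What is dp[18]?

3

 a  0  1  2  3  4  5  6  7  8  9 10 11 12 13 14 15 16 17 18 19 20
dp  0  -  -  1  -  -  1  -  1  2  -  2  2  -  2  3  2  3  3  3  3
(- denotes ∞ / unreachable)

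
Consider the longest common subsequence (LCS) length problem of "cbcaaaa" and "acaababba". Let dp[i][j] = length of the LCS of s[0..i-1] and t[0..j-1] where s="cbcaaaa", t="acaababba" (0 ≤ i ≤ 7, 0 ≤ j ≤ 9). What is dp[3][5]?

2

   ''  a  c  a  a  b  a  b  b  a
''  0  0  0  0  0  0  0  0  0  0
 c  0  0  1  1  1  1  1  1  1  1
 b  0  0  1  1  1  2  2  2  2  2
 c  0  0  1  1  1  2  2  2  2  2
 a  0  1  1  2  2  2  3  3  3  3
 a  0  1  1  2  3  3  3  3  3  4
 a  0  1  1  2  3  3  4  4  4  4
 a  0  1  1  2  3  3  4  4  4  5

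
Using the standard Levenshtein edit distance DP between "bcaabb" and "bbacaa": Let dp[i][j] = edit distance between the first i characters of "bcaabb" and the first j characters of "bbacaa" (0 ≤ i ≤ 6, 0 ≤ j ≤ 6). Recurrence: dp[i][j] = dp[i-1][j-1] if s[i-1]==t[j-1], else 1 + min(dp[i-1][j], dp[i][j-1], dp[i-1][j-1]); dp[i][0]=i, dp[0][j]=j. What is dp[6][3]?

   ''  b  b  a  c  a  a
''  0  1  2  3  4  5  6
 b  1  0  1  2  3  4  5
 c  2  1  1  2  2  3  4
 a  3  2  2  1  2  2  3
 a  4  3  3  2  2  2  2
 b  5  4  3  3  3  3  3
 b  6  5  4  4  4  4  4

4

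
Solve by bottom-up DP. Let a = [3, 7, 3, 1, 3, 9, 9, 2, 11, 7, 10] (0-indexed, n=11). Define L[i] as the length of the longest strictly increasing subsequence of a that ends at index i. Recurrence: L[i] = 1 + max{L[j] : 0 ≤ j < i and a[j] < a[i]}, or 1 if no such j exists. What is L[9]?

3

   i    0    1    2    3    4    5    6    7    8    9   10
a[i]    3    7    3    1    3    9    9    2   11    7   10
L[i]    1    2    1    1    2    3    3    2    4    3    4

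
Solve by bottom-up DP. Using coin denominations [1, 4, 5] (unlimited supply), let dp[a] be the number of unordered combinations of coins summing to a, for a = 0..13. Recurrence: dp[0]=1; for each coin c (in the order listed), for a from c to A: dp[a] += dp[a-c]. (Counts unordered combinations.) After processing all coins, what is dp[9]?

5

after  coin     0     1     2     3     4     5     6     7     8     9    10    11    12    13
          1     1     1     1     1     1     1     1     1     1     1     1     1     1     1
          4     1     1     1     1     2     2     2     2     3     3     3     3     4     4
          5     1     1     1     1     2     3     3     3     4     5     6     6     7     8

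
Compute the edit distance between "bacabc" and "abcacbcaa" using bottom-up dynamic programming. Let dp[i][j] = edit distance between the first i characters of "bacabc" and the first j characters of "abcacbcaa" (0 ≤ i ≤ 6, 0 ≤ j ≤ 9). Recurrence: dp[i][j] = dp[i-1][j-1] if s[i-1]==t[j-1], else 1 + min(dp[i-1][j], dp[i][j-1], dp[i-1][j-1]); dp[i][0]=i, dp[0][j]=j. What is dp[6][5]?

3

   ''  a  b  c  a  c  b  c  a  a
''  0  1  2  3  4  5  6  7  8  9
 b  1  1  1  2  3  4  5  6  7  8
 a  2  1  2  2  2  3  4  5  6  7
 c  3  2  2  2  3  2  3  4  5  6
 a  4  3  3  3  2  3  3  4  4  5
 b  5  4  3  4  3  3  3  4  5  5
 c  6  5  4  3  4  3  4  3  4  5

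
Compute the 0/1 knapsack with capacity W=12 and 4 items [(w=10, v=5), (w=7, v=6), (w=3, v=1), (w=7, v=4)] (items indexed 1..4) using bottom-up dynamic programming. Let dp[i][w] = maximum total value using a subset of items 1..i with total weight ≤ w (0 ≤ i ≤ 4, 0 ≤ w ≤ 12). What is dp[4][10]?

i\w   0   1   2   3   4   5   6   7   8   9  10  11  12
  0   0   0   0   0   0   0   0   0   0   0   0   0   0
  1   0   0   0   0   0   0   0   0   0   0   5   5   5
  2   0   0   0   0   0   0   0   6   6   6   6   6   6
  3   0   0   0   1   1   1   1   6   6   6   7   7   7
  4   0   0   0   1   1   1   1   6   6   6   7   7   7

7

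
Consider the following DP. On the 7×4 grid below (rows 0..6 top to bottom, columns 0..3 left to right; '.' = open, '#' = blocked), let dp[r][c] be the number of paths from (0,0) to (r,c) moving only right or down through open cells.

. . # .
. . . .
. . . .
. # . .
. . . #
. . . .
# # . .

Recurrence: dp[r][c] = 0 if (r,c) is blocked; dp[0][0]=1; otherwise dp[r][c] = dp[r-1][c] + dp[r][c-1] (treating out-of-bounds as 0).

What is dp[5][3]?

r\c   0   1   2   3
  0   1   1   0   0
  1   1   2   2   2
  2   1   3   5   7
  3   1   0   5  12
  4   1   1   6   0
  5   1   2   8   8
  6   0   0   8  16

8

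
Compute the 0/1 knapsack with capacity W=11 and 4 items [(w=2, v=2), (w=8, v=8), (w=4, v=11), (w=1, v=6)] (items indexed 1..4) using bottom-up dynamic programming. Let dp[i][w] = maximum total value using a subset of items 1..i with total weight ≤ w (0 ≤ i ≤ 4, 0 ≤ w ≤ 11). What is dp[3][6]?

13

i\w   0   1   2   3   4   5   6   7   8   9  10  11
  0   0   0   0   0   0   0   0   0   0   0   0   0
  1   0   0   2   2   2   2   2   2   2   2   2   2
  2   0   0   2   2   2   2   2   2   8   8  10  10
  3   0   0   2   2  11  11  13  13  13  13  13  13
  4   0   6   6   8  11  17  17  19  19  19  19  19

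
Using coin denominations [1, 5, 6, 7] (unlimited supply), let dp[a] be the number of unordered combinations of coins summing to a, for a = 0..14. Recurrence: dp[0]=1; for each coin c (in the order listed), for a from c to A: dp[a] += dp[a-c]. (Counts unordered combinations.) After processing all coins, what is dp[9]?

4

after  coin     0     1     2     3     4     5     6     7     8     9    10    11    12    13    14
          1     1     1     1     1     1     1     1     1     1     1     1     1     1     1     1
          5     1     1     1     1     1     2     2     2     2     2     3     3     3     3     3
          6     1     1     1     1     1     2     3     3     3     3     4     5     6     6     6
          7     1     1     1     1     1     2     3     4     4     4     5     6     8     9    10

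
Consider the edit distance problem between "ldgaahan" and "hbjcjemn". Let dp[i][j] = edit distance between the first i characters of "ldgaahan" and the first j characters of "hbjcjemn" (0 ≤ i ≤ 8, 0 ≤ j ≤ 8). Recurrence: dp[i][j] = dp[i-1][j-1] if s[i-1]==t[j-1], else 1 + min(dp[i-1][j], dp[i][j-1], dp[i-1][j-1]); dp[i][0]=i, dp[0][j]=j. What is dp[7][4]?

7

   ''  h  b  j  c  j  e  m  n
''  0  1  2  3  4  5  6  7  8
 l  1  1  2  3  4  5  6  7  8
 d  2  2  2  3  4  5  6  7  8
 g  3  3  3  3  4  5  6  7  8
 a  4  4  4  4  4  5  6  7  8
 a  5  5  5  5  5  5  6  7  8
 h  6  5  6  6  6  6  6  7  8
 a  7  6  6  7  7  7  7  7  8
 n  8  7  7  7  8  8  8  8  7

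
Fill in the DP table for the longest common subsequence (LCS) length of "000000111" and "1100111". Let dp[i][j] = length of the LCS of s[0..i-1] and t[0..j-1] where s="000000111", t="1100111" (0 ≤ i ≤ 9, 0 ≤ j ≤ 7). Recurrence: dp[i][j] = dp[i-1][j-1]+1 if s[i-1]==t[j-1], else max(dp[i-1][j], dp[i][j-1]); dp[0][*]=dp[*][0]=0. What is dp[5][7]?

   ''  1  1  0  0  1  1  1
''  0  0  0  0  0  0  0  0
 0  0  0  0  1  1  1  1  1
 0  0  0  0  1  2  2  2  2
 0  0  0  0  1  2  2  2  2
 0  0  0  0  1  2  2  2  2
 0  0  0  0  1  2  2  2  2
 0  0  0  0  1  2  2  2  2
 1  0  1  1  1  2  3  3  3
 1  0  1  2  2  2  3  4  4
 1  0  1  2  2  2  3  4  5

2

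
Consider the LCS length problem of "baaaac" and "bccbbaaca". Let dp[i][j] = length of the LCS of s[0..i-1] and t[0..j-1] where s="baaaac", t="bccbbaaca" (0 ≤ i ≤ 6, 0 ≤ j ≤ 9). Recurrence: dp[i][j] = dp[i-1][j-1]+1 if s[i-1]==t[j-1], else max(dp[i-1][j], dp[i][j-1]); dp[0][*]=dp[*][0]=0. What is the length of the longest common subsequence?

   ''  b  c  c  b  b  a  a  c  a
''  0  0  0  0  0  0  0  0  0  0
 b  0  1  1  1  1  1  1  1  1  1
 a  0  1  1  1  1  1  2  2  2  2
 a  0  1  1  1  1  1  2  3  3  3
 a  0  1  1  1  1  1  2  3  3  4
 a  0  1  1  1  1  1  2  3  3  4
 c  0  1  2  2  2  2  2  3  4  4

4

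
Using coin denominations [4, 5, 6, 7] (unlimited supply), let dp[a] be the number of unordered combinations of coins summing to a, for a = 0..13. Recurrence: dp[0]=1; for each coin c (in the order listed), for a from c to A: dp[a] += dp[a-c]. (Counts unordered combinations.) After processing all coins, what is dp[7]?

1

after  coin     0     1     2     3     4     5     6     7     8     9    10    11    12    13
          4     1     0     0     0     1     0     0     0     1     0     0     0     1     0
          5     1     0     0     0     1     1     0     0     1     1     1     0     1     1
          6     1     0     0     0     1     1     1     0     1     1     2     1     2     1
          7     1     0     0     0     1     1     1     1     1     1     2     2     3     2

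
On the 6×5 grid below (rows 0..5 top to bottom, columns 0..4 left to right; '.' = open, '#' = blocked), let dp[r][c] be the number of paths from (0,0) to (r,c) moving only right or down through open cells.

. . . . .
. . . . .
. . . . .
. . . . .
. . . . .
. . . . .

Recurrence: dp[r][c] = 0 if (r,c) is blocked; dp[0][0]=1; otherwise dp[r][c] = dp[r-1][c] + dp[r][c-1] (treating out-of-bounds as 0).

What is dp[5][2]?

r\c   0   1   2   3   4
  0   1   1   1   1   1
  1   1   2   3   4   5
  2   1   3   6  10  15
  3   1   4  10  20  35
  4   1   5  15  35  70
  5   1   6  21  56 126

21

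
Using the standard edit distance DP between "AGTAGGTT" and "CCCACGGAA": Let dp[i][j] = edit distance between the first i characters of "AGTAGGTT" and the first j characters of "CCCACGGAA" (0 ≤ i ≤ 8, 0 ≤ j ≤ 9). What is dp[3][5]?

   ''  C  C  C  A  C  G  G  A  A
''  0  1  2  3  4  5  6  7  8  9
 A  1  1  2  3  3  4  5  6  7  8
 G  2  2  2  3  4  4  4  5  6  7
 T  3  3  3  3  4  5  5  5  6  7
 A  4  4  4  4  3  4  5  6  5  6
 G  5  5  5  5  4  4  4  5  6  6
 G  6  6  6  6  5  5  4  4  5  6
 T  7  7  7  7  6  6  5  5  5  6
 T  8  8  8  8  7  7  6  6  6  6

5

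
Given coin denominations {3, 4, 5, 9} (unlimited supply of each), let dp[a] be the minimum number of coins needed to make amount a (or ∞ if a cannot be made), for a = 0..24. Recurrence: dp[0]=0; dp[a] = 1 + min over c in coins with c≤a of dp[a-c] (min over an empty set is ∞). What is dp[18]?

 a  0  1  2  3  4  5  6  7  8  9 10 11 12 13 14 15 16 17 18 19 20 21 22 23 24
dp  0  -  -  1  1  1  2  2  2  1  2  3  2  2  2  3  3  3  2  3  4  3  3  3  4
(- denotes ∞ / unreachable)

2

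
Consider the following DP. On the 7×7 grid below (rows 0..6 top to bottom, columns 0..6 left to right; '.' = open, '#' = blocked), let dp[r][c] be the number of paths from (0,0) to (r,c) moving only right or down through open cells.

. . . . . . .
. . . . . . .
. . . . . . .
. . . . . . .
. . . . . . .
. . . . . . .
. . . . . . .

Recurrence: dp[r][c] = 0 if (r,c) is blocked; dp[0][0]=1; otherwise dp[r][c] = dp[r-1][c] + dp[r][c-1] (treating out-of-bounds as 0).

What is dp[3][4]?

35

r\c   0   1   2   3   4   5   6
  0   1   1   1   1   1   1   1
  1   1   2   3   4   5   6   7
  2   1   3   6  10  15  21  28
  3   1   4  10  20  35  56  84
  4   1   5  15  35  70 126 210
  5   1   6  21  56 126 252 462
  6   1   7  28  84 210 462 924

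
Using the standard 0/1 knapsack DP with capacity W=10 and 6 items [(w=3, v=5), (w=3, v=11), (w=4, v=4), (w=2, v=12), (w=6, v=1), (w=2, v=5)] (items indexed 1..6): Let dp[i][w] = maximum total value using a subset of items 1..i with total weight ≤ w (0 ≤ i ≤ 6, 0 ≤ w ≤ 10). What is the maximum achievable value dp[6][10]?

i\w   0   1   2   3   4   5   6   7   8   9  10
  0   0   0   0   0   0   0   0   0   0   0   0
  1   0   0   0   5   5   5   5   5   5   5   5
  2   0   0   0  11  11  11  16  16  16  16  16
  3   0   0   0  11  11  11  16  16  16  16  20
  4   0   0  12  12  12  23  23  23  28  28  28
  5   0   0  12  12  12  23  23  23  28  28  28
  6   0   0  12  12  17  23  23  28  28  28  33

33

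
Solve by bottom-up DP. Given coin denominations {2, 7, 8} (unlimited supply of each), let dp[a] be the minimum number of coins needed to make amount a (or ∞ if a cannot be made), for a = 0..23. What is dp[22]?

3

 a  0  1  2  3  4  5  6  7  8  9 10 11 12 13 14 15 16 17 18 19 20 21 22 23
dp  0  -  1  -  2  -  3  1  1  2  2  3  3  4  2  2  2  3  3  4  4  3  3  3
(- denotes ∞ / unreachable)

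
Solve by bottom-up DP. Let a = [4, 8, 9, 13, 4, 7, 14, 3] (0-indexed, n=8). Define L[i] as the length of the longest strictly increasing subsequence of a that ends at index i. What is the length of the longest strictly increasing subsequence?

   i    0    1    2    3    4    5    6    7
a[i]    4    8    9   13    4    7   14    3
L[i]    1    2    3    4    1    2    5    1

5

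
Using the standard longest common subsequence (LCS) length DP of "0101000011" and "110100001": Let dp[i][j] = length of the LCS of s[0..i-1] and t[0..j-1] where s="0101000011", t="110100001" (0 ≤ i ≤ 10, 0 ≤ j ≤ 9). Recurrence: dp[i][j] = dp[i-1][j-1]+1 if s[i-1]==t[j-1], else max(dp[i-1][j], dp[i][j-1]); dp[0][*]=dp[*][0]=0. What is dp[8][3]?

3

   ''  1  1  0  1  0  0  0  0  1
''  0  0  0  0  0  0  0  0  0  0
 0  0  0  0  1  1  1  1  1  1  1
 1  0  1  1  1  2  2  2  2  2  2
 0  0  1  1  2  2  3  3  3  3  3
 1  0  1  2  2  3  3  3  3  3  4
 0  0  1  2  3  3  4  4  4  4  4
 0  0  1  2  3  3  4  5  5  5  5
 0  0  1  2  3  3  4  5  6  6  6
 0  0  1  2  3  3  4  5  6  7  7
 1  0  1  2  3  4  4  5  6  7  8
 1  0  1  2  3  4  4  5  6  7  8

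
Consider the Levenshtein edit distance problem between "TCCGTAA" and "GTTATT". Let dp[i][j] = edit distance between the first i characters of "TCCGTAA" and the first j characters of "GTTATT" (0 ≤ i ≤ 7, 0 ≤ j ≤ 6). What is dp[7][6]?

6

   ''  G  T  T  A  T  T
''  0  1  2  3  4  5  6
 T  1  1  1  2  3  4  5
 C  2  2  2  2  3  4  5
 C  3  3  3  3  3  4  5
 G  4  3  4  4  4  4  5
 T  5  4  3  4  5  4  4
 A  6  5  4  4  4  5  5
 A  7  6  5  5  4  5  6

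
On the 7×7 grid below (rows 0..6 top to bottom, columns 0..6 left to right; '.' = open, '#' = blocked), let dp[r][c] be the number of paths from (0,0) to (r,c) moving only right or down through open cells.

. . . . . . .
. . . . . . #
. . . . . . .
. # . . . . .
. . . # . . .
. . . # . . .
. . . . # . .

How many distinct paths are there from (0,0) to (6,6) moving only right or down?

r\c   0   1   2   3   4   5   6
  0   1   1   1   1   1   1   1
  1   1   2   3   4   5   6   0
  2   1   3   6  10  15  21  21
  3   1   0   6  16  31  52  73
  4   1   1   7   0  31  83 156
  5   1   2   9   0  31 114 270
  6   1   3  12  12   0 114 384

384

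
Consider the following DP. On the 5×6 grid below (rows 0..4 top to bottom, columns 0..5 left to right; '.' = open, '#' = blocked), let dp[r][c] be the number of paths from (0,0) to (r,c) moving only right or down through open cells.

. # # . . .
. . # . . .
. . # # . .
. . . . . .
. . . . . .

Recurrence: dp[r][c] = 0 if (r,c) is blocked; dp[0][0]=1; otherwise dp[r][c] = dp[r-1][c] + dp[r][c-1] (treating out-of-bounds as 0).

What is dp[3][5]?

3

r\c   0   1   2   3   4   5
  0   1   0   0   0   0   0
  1   1   1   0   0   0   0
  2   1   2   0   0   0   0
  3   1   3   3   3   3   3
  4   1   4   7  10  13  16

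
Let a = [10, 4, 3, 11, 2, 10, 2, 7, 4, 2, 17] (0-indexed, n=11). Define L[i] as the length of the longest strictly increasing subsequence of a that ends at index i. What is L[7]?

2

   i    0    1    2    3    4    5    6    7    8    9   10
a[i]   10    4    3   11    2   10    2    7    4    2   17
L[i]    1    1    1    2    1    2    1    2    2    1    3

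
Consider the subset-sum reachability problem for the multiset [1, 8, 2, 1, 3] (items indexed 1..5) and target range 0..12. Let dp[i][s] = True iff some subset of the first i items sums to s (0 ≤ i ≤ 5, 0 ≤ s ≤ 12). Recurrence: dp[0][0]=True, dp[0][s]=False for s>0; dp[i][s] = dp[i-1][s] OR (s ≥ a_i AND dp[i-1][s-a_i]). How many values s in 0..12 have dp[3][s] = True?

8

i\s   0   1   2   3   4   5   6   7   8   9  10  11  12
  0   T   F   F   F   F   F   F   F   F   F   F   F   F
  1   T   T   F   F   F   F   F   F   F   F   F   F   F
  2   T   T   F   F   F   F   F   F   T   T   F   F   F
  3   T   T   T   T   F   F   F   F   T   T   T   T   F
  4   T   T   T   T   T   F   F   F   T   T   T   T   T
  5   T   T   T   T   T   T   T   T   T   T   T   T   T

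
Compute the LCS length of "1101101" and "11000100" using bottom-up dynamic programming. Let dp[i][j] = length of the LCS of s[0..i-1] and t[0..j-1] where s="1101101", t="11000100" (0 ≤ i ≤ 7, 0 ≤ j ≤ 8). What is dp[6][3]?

   ''  1  1  0  0  0  1  0  0
''  0  0  0  0  0  0  0  0  0
 1  0  1  1  1  1  1  1  1  1
 1  0  1  2  2  2  2  2  2  2
 0  0  1  2  3  3  3  3  3  3
 1  0  1  2  3  3  3  4  4  4
 1  0  1  2  3  3  3  4  4  4
 0  0  1  2  3  4  4  4  5  5
 1  0  1  2  3  4  4  5  5  5

3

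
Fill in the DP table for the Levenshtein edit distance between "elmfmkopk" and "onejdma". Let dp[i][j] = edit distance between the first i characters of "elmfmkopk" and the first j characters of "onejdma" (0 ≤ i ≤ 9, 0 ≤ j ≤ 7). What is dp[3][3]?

   ''  o  n  e  j  d  m  a
''  0  1  2  3  4  5  6  7
 e  1  1  2  2  3  4  5  6
 l  2  2  2  3  3  4  5  6
 m  3  3  3  3  4  4  4  5
 f  4  4  4  4  4  5  5  5
 m  5  5  5  5  5  5  5  6
 k  6  6  6  6  6  6  6  6
 o  7  6  7  7  7  7  7  7
 p  8  7  7  8  8  8  8  8
 k  9  8  8  8  9  9  9  9

3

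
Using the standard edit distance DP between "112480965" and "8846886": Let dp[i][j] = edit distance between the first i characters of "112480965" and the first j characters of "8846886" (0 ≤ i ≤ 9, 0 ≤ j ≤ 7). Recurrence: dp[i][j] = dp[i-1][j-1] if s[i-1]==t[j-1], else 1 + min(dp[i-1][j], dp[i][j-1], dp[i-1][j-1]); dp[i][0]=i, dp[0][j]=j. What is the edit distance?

   ''  8  8  4  6  8  8  6
''  0  1  2  3  4  5  6  7
 1  1  1  2  3  4  5  6  7
 1  2  2  2  3  4  5  6  7
 2  3  3  3  3  4  5  6  7
 4  4  4  4  3  4  5  6  7
 8  5  4  4  4  4  4  5  6
 0  6  5  5  5  5  5  5  6
 9  7  6  6  6  6  6  6  6
 6  8  7  7  7  6  7  7  6
 5  9  8  8  8  7  7  8  7

7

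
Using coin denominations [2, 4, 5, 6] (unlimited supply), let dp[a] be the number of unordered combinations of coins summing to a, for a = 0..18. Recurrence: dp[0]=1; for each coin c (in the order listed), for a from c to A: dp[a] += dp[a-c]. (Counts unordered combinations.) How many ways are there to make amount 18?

after  coin     0     1     2     3     4     5     6     7     8     9    10    11    12    13    14    15    16    17    18
          2     1     0     1     0     1     0     1     0     1     0     1     0     1     0     1     0     1     0     1
          4     1     0     1     0     2     0     2     0     3     0     3     0     4     0     4     0     5     0     5
          5     1     0     1     0     2     1     2     1     3     2     4     2     5     3     6     4     7     5     8
          6     1     0     1     0     2     1     3     1     4     2     6     3     8     4    10     6    13     8    16

16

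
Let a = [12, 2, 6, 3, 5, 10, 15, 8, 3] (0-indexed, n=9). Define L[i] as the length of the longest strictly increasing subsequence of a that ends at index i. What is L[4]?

   i    0    1    2    3    4    5    6    7    8
a[i]   12    2    6    3    5   10   15    8    3
L[i]    1    1    2    2    3    4    5    4    2

3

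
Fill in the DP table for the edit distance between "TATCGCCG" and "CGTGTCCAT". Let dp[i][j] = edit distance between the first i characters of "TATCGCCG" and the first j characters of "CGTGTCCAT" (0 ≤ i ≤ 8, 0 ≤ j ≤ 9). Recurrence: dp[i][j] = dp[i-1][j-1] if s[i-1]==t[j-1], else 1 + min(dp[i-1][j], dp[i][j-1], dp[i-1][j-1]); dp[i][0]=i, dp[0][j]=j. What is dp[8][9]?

6

   ''  C  G  T  G  T  C  C  A  T
''  0  1  2  3  4  5  6  7  8  9
 T  1  1  2  2  3  4  5  6  7  8
 A  2  2  2  3  3  4  5  6  6  7
 T  3  3  3  2  3  3  4  5  6  6
 C  4  3  4  3  3  4  3  4  5  6
 G  5  4  3  4  3  4  4  4  5  6
 C  6  5  4  4  4  4  4  4  5  6
 C  7  6  5  5  5  5  4  4  5  6
 G  8  7  6  6  5  6  5  5  5  6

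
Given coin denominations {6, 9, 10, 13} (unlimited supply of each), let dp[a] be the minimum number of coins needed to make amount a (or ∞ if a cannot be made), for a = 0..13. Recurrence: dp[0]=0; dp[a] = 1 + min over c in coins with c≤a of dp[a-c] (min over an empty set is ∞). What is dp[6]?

 a  0  1  2  3  4  5  6  7  8  9 10 11 12 13
dp  0  -  -  -  -  -  1  -  -  1  1  -  2  1
(- denotes ∞ / unreachable)

1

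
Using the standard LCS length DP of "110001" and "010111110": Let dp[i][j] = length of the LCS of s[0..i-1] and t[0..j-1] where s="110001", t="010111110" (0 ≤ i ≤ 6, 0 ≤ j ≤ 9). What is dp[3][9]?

   ''  0  1  0  1  1  1  1  1  0
''  0  0  0  0  0  0  0  0  0  0
 1  0  0  1  1  1  1  1  1  1  1
 1  0  0  1  1  2  2  2  2  2  2
 0  0  1  1  2  2  2  2  2  2  3
 0  0  1  1  2  2  2  2  2  2  3
 0  0  1  1  2  2  2  2  2  2  3
 1  0  1  2  2  3  3  3  3  3  3

3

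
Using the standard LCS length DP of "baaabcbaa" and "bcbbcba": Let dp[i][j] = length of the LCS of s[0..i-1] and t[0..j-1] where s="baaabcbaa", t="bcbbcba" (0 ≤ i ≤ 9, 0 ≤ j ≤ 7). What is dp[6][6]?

3

   ''  b  c  b  b  c  b  a
''  0  0  0  0  0  0  0  0
 b  0  1  1  1  1  1  1  1
 a  0  1  1  1  1  1  1  2
 a  0  1  1  1  1  1  1  2
 a  0  1  1  1  1  1  1  2
 b  0  1  1  2  2  2  2  2
 c  0  1  2  2  2  3  3  3
 b  0  1  2  3  3  3  4  4
 a  0  1  2  3  3  3  4  5
 a  0  1  2  3  3  3  4  5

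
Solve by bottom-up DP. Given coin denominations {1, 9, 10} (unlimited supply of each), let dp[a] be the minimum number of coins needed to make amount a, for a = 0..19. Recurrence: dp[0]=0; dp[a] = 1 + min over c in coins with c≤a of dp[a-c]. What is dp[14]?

5

 a  0  1  2  3  4  5  6  7  8  9 10 11 12 13 14 15 16 17 18 19
dp  0  1  2  3  4  5  6  7  8  1  1  2  3  4  5  6  7  8  2  2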